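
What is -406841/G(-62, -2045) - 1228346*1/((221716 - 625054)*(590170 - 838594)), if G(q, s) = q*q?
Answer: -5095625088286927/48145542289416 ≈ -105.84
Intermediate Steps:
G(q, s) = q**2
-406841/G(-62, -2045) - 1228346*1/((221716 - 625054)*(590170 - 838594)) = -406841/((-62)**2) - 1228346*1/((221716 - 625054)*(590170 - 838594)) = -406841/3844 - 1228346/((-403338*(-248424))) = -406841*1/3844 - 1228346/100198839312 = -406841/3844 - 1228346*1/100198839312 = -406841/3844 - 614173/50099419656 = -5095625088286927/48145542289416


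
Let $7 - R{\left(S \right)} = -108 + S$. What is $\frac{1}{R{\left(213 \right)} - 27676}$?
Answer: $- \frac{1}{27774} \approx -3.6005 \cdot 10^{-5}$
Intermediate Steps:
$R{\left(S \right)} = 115 - S$ ($R{\left(S \right)} = 7 - \left(-108 + S\right) = 115 - S$)
$\frac{1}{R{\left(213 \right)} - 27676} = \frac{1}{\left(115 - 213\right) - 27676} = \frac{1}{-98 - 27676} = \frac{1}{-27774} = - \frac{1}{27774}$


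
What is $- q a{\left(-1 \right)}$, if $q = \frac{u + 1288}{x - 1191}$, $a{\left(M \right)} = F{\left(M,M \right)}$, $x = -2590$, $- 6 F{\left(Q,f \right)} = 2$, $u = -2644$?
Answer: $\frac{452}{3781} \approx 0.11955$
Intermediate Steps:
$F{\left(Q,f \right)} = - \frac{1}{3}$ ($F{\left(Q,f \right)} = \left(- \frac{1}{6}\right) 2 = - \frac{1}{3}$)
$a{\left(M \right)} = - \frac{1}{3}$
$q = \frac{1356}{3781}$ ($q = \frac{-2644 + 1288}{-2590 - 1191} = - \frac{1356}{-3781} = \left(-1356\right) \left(- \frac{1}{3781}\right) = \frac{1356}{3781} \approx 0.35864$)
$- q a{\left(-1 \right)} = - \frac{1356 \left(-1\right)}{3781 \cdot 3} = \left(-1\right) \left(- \frac{452}{3781}\right) = \frac{452}{3781}$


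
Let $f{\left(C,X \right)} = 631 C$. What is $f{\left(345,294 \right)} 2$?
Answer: $435390$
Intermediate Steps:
$f{\left(345,294 \right)} 2 = 631 \cdot 345 \cdot 2 = 217695 \cdot 2 = 435390$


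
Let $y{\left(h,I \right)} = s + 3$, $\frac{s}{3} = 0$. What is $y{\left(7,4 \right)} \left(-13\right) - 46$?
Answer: $-85$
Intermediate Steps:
$s = 0$ ($s = 3 \cdot 0 = 0$)
$y{\left(h,I \right)} = 3$ ($y{\left(h,I \right)} = 0 + 3 = 3$)
$y{\left(7,4 \right)} \left(-13\right) - 46 = 3 \left(-13\right) - 46 = -39 - 46 = -85$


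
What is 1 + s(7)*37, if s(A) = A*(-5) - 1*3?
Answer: -1405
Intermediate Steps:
s(A) = -3 - 5*A (s(A) = -5*A - 3 = -3 - 5*A)
1 + s(7)*37 = 1 + (-3 - 5*7)*37 = 1 + (-3 - 35)*37 = 1 - 38*37 = 1 - 1406 = -1405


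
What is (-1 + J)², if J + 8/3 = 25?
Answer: 4096/9 ≈ 455.11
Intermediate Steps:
J = 67/3 (J = -8/3 + 25 = 67/3 ≈ 22.333)
(-1 + J)² = (-1 + 67/3)² = (64/3)² = 4096/9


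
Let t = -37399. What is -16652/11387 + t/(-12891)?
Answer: 211201481/146789817 ≈ 1.4388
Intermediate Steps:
-16652/11387 + t/(-12891) = -16652/11387 - 37399/(-12891) = -16652*1/11387 - 37399*(-1/12891) = -16652/11387 + 37399/12891 = 211201481/146789817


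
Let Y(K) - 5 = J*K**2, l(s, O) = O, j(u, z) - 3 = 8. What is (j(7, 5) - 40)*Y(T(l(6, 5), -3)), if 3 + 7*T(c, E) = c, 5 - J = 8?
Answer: -6757/49 ≈ -137.90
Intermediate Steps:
J = -3 (J = 5 - 1*8 = 5 - 8 = -3)
j(u, z) = 11 (j(u, z) = 3 + 8 = 11)
T(c, E) = -3/7 + c/7
Y(K) = 5 - 3*K**2
(j(7, 5) - 40)*Y(T(l(6, 5), -3)) = (11 - 40)*(5 - 3*(-3/7 + (1/7)*5)**2) = -29*(5 - 3*(-3/7 + 5/7)**2) = -29*(5 - 3*(2/7)**2) = -29*(5 - 3*4/49) = -29*(5 - 12/49) = -29*233/49 = -6757/49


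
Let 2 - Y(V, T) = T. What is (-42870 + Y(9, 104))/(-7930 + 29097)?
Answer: -42972/21167 ≈ -2.0301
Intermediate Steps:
Y(V, T) = 2 - T
(-42870 + Y(9, 104))/(-7930 + 29097) = (-42870 + (2 - 1*104))/(-7930 + 29097) = (-42870 + (2 - 104))/21167 = (-42870 - 102)*(1/21167) = -42972*1/21167 = -42972/21167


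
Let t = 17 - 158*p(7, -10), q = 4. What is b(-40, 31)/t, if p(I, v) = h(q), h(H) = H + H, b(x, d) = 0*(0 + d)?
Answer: 0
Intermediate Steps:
b(x, d) = 0 (b(x, d) = 0*d = 0)
h(H) = 2*H
p(I, v) = 8 (p(I, v) = 2*4 = 8)
t = -1247 (t = 17 - 158*8 = 17 - 1264 = -1247)
b(-40, 31)/t = 0/(-1247) = 0*(-1/1247) = 0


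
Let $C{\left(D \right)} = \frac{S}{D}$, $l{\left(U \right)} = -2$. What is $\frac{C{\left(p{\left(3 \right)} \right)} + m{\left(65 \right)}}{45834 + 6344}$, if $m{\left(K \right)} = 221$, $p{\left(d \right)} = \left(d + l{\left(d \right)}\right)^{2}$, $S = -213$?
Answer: $\frac{4}{26089} \approx 0.00015332$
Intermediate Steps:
$p{\left(d \right)} = \left(-2 + d\right)^{2}$ ($p{\left(d \right)} = \left(d - 2\right)^{2} = \left(-2 + d\right)^{2}$)
$C{\left(D \right)} = - \frac{213}{D}$
$\frac{C{\left(p{\left(3 \right)} \right)} + m{\left(65 \right)}}{45834 + 6344} = \frac{- \frac{213}{\left(-2 + 3\right)^{2}} + 221}{45834 + 6344} = \frac{- \frac{213}{1^{2}} + 221}{52178} = \left(- \frac{213}{1} + 221\right) \frac{1}{52178} = \left(\left(-213\right) 1 + 221\right) \frac{1}{52178} = \left(-213 + 221\right) \frac{1}{52178} = 8 \cdot \frac{1}{52178} = \frac{4}{26089}$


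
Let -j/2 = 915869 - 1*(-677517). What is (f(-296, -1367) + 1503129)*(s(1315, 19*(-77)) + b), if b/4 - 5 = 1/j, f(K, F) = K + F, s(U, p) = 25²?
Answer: 771553804998544/796693 ≈ 9.6845e+8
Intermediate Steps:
j = -3186772 (j = -2*(915869 - 1*(-677517)) = -2*(915869 + 677517) = -2*1593386 = -3186772)
s(U, p) = 625
f(K, F) = F + K
b = 15933859/796693 (b = 20 + 4/(-3186772) = 20 + 4*(-1/3186772) = 20 - 1/796693 = 15933859/796693 ≈ 20.000)
(f(-296, -1367) + 1503129)*(s(1315, 19*(-77)) + b) = ((-1367 - 296) + 1503129)*(625 + 15933859/796693) = (-1663 + 1503129)*(513866984/796693) = 1501466*(513866984/796693) = 771553804998544/796693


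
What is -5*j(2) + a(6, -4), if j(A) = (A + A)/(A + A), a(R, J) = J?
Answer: -9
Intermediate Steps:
j(A) = 1 (j(A) = (2*A)/((2*A)) = (2*A)*(1/(2*A)) = 1)
-5*j(2) + a(6, -4) = -5*1 - 4 = -5 - 4 = -9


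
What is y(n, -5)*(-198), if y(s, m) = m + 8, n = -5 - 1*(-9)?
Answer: -594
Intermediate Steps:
n = 4 (n = -5 + 9 = 4)
y(s, m) = 8 + m
y(n, -5)*(-198) = (8 - 5)*(-198) = 3*(-198) = -594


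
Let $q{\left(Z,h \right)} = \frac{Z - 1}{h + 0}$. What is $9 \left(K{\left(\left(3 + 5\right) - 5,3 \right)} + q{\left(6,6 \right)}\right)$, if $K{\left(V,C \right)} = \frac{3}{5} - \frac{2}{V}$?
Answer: $\frac{69}{10} \approx 6.9$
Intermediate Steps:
$q{\left(Z,h \right)} = \frac{-1 + Z}{h}$
$K{\left(V,C \right)} = \frac{3}{5} - \frac{2}{V}$ ($K{\left(V,C \right)} = 3 \cdot \frac{1}{5} - \frac{2}{V} = \frac{3}{5} - \frac{2}{V}$)
$9 \left(K{\left(\left(3 + 5\right) - 5,3 \right)} + q{\left(6,6 \right)}\right) = 9 \left(\left(\frac{3}{5} - \frac{2}{\left(3 + 5\right) - 5}\right) + \frac{-1 + 6}{6}\right) = 9 \left(\left(\frac{3}{5} - \frac{2}{8 - 5}\right) + \frac{1}{6} \cdot 5\right) = 9 \left(\left(\frac{3}{5} - \frac{2}{3}\right) + \frac{5}{6}\right) = 9 \left(- \frac{1}{15} + \frac{5}{6}\right) = 9 \cdot \frac{23}{30} = \frac{69}{10}$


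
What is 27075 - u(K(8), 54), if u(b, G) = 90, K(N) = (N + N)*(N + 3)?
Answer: 26985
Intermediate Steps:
K(N) = 2*N*(3 + N) (K(N) = (2*N)*(3 + N) = 2*N*(3 + N))
27075 - u(K(8), 54) = 27075 - 1*90 = 27075 - 90 = 26985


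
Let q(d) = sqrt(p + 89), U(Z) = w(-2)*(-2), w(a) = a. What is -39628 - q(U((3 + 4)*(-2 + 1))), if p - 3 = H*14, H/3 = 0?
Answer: -39628 - 2*sqrt(23) ≈ -39638.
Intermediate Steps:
H = 0 (H = 3*0 = 0)
p = 3 (p = 3 + 0*14 = 3 + 0 = 3)
U(Z) = 4 (U(Z) = -2*(-2) = 4)
q(d) = 2*sqrt(23) (q(d) = sqrt(3 + 89) = sqrt(92) = 2*sqrt(23))
-39628 - q(U((3 + 4)*(-2 + 1))) = -39628 - 2*sqrt(23)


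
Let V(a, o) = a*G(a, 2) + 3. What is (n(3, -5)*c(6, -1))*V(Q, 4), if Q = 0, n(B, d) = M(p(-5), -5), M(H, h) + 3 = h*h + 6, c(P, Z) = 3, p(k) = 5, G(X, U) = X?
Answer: 252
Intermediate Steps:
M(H, h) = 3 + h² (M(H, h) = -3 + (h*h + 6) = -3 + (h² + 6) = -3 + (6 + h²) = 3 + h²)
n(B, d) = 28 (n(B, d) = 3 + (-5)² = 3 + 25 = 28)
V(a, o) = 3 + a² (V(a, o) = a*a + 3 = a² + 3 = 3 + a²)
(n(3, -5)*c(6, -1))*V(Q, 4) = (28*3)*(3 + 0²) = 84*(3 + 0) = 84*3 = 252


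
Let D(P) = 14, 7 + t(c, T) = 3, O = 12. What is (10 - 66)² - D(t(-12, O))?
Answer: 3122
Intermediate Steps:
t(c, T) = -4 (t(c, T) = -7 + 3 = -4)
(10 - 66)² - D(t(-12, O)) = (10 - 66)² - 1*14 = (-56)² - 14 = 3136 - 14 = 3122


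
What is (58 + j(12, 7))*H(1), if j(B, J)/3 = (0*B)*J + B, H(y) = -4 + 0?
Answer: -376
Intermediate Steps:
H(y) = -4
j(B, J) = 3*B (j(B, J) = 3*((0*B)*J + B) = 3*(0*J + B) = 3*(0 + B) = 3*B)
(58 + j(12, 7))*H(1) = (58 + 3*12)*(-4) = (58 + 36)*(-4) = 94*(-4) = -376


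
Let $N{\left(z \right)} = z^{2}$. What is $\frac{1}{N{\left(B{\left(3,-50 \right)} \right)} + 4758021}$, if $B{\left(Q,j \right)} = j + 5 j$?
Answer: $\frac{1}{4848021} \approx 2.0627 \cdot 10^{-7}$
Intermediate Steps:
$B{\left(Q,j \right)} = 6 j$
$\frac{1}{N{\left(B{\left(3,-50 \right)} \right)} + 4758021} = \frac{1}{\left(6 \left(-50\right)\right)^{2} + 4758021} = \frac{1}{\left(-300\right)^{2} + 4758021} = \frac{1}{90000 + 4758021} = \frac{1}{4848021}$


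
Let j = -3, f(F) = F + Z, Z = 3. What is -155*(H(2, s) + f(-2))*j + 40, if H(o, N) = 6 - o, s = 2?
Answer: 2365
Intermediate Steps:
f(F) = 3 + F (f(F) = F + 3 = 3 + F)
-155*(H(2, s) + f(-2))*j + 40 = -155*((6 - 1*2) + (3 - 2))*(-3) + 40 = -155*((6 - 2) + 1)*(-3) + 40 = -155*(4 + 1)*(-3) + 40 = -775*(-3) + 40 = -155*(-15) + 40 = 2325 + 40 = 2365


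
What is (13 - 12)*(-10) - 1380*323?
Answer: -445750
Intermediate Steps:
(13 - 12)*(-10) - 1380*323 = 1*(-10) - 445740 = -10 - 445740 = -445750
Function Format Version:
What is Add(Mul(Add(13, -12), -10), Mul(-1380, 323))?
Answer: -445750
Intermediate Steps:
Add(Mul(Add(13, -12), -10), Mul(-1380, 323)) = Add(Mul(1, -10), -445740) = Add(-10, -445740) = -445750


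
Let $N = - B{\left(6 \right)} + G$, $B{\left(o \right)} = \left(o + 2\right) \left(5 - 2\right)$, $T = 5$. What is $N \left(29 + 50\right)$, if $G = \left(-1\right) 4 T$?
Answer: $-3476$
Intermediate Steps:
$B{\left(o \right)} = 6 + 3 o$ ($B{\left(o \right)} = \left(2 + o\right) 3 = 6 + 3 o$)
$G = -20$ ($G = \left(-1\right) 4 \cdot 5 = \left(-4\right) 5 = -20$)
$N = -44$ ($N = - (6 + 3 \cdot 6) - 20 = - (6 + 18) - 20 = \left(-1\right) 24 - 20 = -24 - 20 = -44$)
$N \left(29 + 50\right) = - 44 \left(29 + 50\right) = \left(-44\right) 79 = -3476$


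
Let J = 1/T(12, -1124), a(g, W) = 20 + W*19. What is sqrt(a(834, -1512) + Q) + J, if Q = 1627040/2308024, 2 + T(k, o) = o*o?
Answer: 1/1263374 + 2*I*sqrt(597355612766558)/288503 ≈ 7.9153e-7 + 169.43*I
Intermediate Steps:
T(k, o) = -2 + o**2 (T(k, o) = -2 + o*o = -2 + o**2)
a(g, W) = 20 + 19*W
Q = 203380/288503 (Q = 1627040*(1/2308024) = 203380/288503 ≈ 0.70495)
J = 1/1263374 (J = 1/(-2 + (-1124)**2) = 1/(-2 + 1263376) = 1/1263374 ≈ 7.9153e-7)
sqrt(a(834, -1512) + Q) + J = sqrt((20 + 19*(-1512)) + 203380/288503) + 1/1263374 = sqrt((20 - 28728) + 203380/288503) + 1/1263374 = sqrt(-28708 + 203380/288503) + 1/1263374 = sqrt(-8282140744/288503) + 1/1263374 = 2*I*sqrt(597355612766558)/288503 + 1/1263374 = 1/1263374 + 2*I*sqrt(597355612766558)/288503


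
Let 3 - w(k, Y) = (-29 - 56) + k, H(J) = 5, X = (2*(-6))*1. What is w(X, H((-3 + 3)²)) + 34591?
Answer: 34691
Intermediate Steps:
X = -12 (X = -12*1 = -12)
w(k, Y) = 88 - k (w(k, Y) = 3 - ((-29 - 56) + k) = 3 - (-85 + k) = 3 + (85 - k) = 88 - k)
w(X, H((-3 + 3)²)) + 34591 = (88 - 1*(-12)) + 34591 = (88 + 12) + 34591 = 100 + 34591 = 34691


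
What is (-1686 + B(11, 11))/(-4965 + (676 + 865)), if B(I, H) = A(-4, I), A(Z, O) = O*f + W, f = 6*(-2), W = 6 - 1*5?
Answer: 1817/3424 ≈ 0.53067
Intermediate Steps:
W = 1 (W = 6 - 5 = 1)
f = -12
A(Z, O) = 1 - 12*O (A(Z, O) = O*(-12) + 1 = -12*O + 1 = 1 - 12*O)
B(I, H) = 1 - 12*I
(-1686 + B(11, 11))/(-4965 + (676 + 865)) = (-1686 + (1 - 12*11))/(-4965 + (676 + 865)) = (-1686 + (1 - 132))/(-4965 + 1541) = (-1686 - 131)/(-3424) = -1817*(-1/3424) = 1817/3424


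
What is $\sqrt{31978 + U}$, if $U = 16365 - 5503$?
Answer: $6 \sqrt{1190} \approx 206.98$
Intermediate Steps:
$U = 10862$
$\sqrt{31978 + U} = \sqrt{31978 + 10862} = \sqrt{42840} = 6 \sqrt{1190}$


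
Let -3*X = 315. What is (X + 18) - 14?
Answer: -101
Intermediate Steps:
X = -105 (X = -⅓*315 = -105)
(X + 18) - 14 = (-105 + 18) - 14 = -87 - 14 = -101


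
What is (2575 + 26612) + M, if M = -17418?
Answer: 11769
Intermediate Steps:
(2575 + 26612) + M = (2575 + 26612) - 17418 = 29187 - 17418 = 11769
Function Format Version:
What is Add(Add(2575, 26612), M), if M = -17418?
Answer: 11769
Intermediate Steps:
Add(Add(2575, 26612), M) = Add(Add(2575, 26612), -17418) = Add(29187, -17418) = 11769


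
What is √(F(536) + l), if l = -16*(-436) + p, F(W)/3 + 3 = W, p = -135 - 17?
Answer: √8423 ≈ 91.777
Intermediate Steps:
p = -152
F(W) = -9 + 3*W
l = 6824 (l = -16*(-436) - 152 = 6976 - 152 = 6824)
√(F(536) + l) = √((-9 + 3*536) + 6824) = √((-9 + 1608) + 6824) = √(1599 + 6824) = √8423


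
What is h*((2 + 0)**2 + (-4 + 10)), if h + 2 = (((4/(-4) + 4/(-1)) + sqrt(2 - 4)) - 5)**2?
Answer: 960 - 200*I*sqrt(2) ≈ 960.0 - 282.84*I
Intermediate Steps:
h = -2 + (-10 + I*sqrt(2))**2 (h = -2 + (((4/(-4) + 4/(-1)) + sqrt(2 - 4)) - 5)**2 = -2 + (((4*(-1/4) + 4*(-1)) + sqrt(-2)) - 5)**2 = -2 + (((-1 - 4) + I*sqrt(2)) - 5)**2 = -2 + ((-5 + I*sqrt(2)) - 5)**2 = -2 + (-10 + I*sqrt(2))**2 ≈ 96.0 - 28.284*I)
h*((2 + 0)**2 + (-4 + 10)) = (96 - 20*I*sqrt(2))*((2 + 0)**2 + (-4 + 10)) = (96 - 20*I*sqrt(2))*(2**2 + 6) = (96 - 20*I*sqrt(2))*(4 + 6) = (96 - 20*I*sqrt(2))*10 = 960 - 200*I*sqrt(2)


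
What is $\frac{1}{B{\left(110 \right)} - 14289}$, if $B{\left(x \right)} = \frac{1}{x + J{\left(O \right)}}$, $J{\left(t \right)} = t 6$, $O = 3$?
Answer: $- \frac{128}{1828991} \approx -6.9984 \cdot 10^{-5}$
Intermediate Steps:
$J{\left(t \right)} = 6 t$
$B{\left(x \right)} = \frac{1}{18 + x}$ ($B{\left(x \right)} = \frac{1}{x + 6 \cdot 3} = \frac{1}{x + 18} = \frac{1}{18 + x}$)
$\frac{1}{B{\left(110 \right)} - 14289} = \frac{1}{\frac{1}{18 + 110} - 14289} = \frac{1}{\frac{1}{128} - 14289} = \frac{1}{- \frac{1828991}{128}} = - \frac{128}{1828991}$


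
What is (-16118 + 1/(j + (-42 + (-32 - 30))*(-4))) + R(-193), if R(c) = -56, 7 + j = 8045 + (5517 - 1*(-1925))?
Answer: -257101903/15896 ≈ -16174.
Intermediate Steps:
j = 15480 (j = -7 + (8045 + (5517 - 1*(-1925))) = -7 + (8045 + (5517 + 1925)) = -7 + (8045 + 7442) = -7 + 15487 = 15480)
(-16118 + 1/(j + (-42 + (-32 - 30))*(-4))) + R(-193) = (-16118 + 1/(15480 + (-42 + (-32 - 30))*(-4))) - 56 = (-16118 + 1/(15480 + (-42 - 62)*(-4))) - 56 = (-16118 + 1/(15480 - 104*(-4))) - 56 = (-16118 + 1/(15480 + 416)) - 56 = (-16118 + 1/15896) - 56 = -256211727/15896 - 56 = -257101903/15896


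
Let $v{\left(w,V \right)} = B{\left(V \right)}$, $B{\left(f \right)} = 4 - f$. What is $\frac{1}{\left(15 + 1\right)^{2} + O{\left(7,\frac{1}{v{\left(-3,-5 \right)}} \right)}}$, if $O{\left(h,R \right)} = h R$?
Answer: $\frac{9}{2311} \approx 0.0038944$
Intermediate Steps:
$v{\left(w,V \right)} = 4 - V$
$O{\left(h,R \right)} = R h$
$\frac{1}{\left(15 + 1\right)^{2} + O{\left(7,\frac{1}{v{\left(-3,-5 \right)}} \right)}} = \frac{1}{\left(15 + 1\right)^{2} + \frac{1}{4 - -5} \cdot 7} = \frac{1}{16^{2} + \frac{1}{4 + 5} \cdot 7} = \frac{1}{256 + \frac{1}{9} \cdot 7} = \frac{1}{256 + \frac{7}{9}} = \frac{1}{\frac{2311}{9}} = \frac{9}{2311}$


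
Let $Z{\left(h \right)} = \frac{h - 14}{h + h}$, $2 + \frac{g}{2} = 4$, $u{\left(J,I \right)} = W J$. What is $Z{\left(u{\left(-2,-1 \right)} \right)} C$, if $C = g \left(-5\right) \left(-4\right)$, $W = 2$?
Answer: $180$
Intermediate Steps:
$u{\left(J,I \right)} = 2 J$
$g = 4$ ($g = -4 + 2 \cdot 4 = -4 + 8 = 4$)
$C = 80$ ($C = 4 \left(-5\right) \left(-4\right) = \left(-20\right) \left(-4\right) = 80$)
$Z{\left(h \right)} = \frac{-14 + h}{2 h}$
$Z{\left(u{\left(-2,-1 \right)} \right)} C = \frac{-14 + 2 \left(-2\right)}{2 \cdot 2 \left(-2\right)} 80 = \frac{-14 - 4}{2 \left(-4\right)} 80 = \frac{1}{2} \left(- \frac{1}{4}\right) \left(-18\right) 80 = \frac{9}{4} \cdot 80 = 180$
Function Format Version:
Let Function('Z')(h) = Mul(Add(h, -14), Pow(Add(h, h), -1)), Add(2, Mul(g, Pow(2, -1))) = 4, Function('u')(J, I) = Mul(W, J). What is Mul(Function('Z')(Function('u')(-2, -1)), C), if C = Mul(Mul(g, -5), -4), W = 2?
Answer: 180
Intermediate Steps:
Function('u')(J, I) = Mul(2, J)
g = 4 (g = Add(-4, Mul(2, 4)) = Add(-4, 8) = 4)
C = 80 (C = Mul(Mul(4, -5), -4) = Mul(-20, -4) = 80)
Function('Z')(h) = Mul(Rational(1, 2), Pow(h, -1), Add(-14, h)) (Function('Z')(h) = Mul(Add(-14, h), Pow(Mul(2, h), -1)) = Mul(Add(-14, h), Mul(Rational(1, 2), Pow(h, -1))) = Mul(Rational(1, 2), Pow(h, -1), Add(-14, h)))
Mul(Function('Z')(Function('u')(-2, -1)), C) = Mul(Mul(Rational(1, 2), Pow(Mul(2, -2), -1), Add(-14, Mul(2, -2))), 80) = Mul(Mul(Rational(1, 2), Pow(-4, -1), Add(-14, -4)), 80) = Mul(Mul(Rational(1, 2), Rational(-1, 4), -18), 80) = Mul(Rational(9, 4), 80) = 180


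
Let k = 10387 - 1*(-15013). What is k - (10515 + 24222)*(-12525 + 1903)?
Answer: 369001814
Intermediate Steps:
k = 25400 (k = 10387 + 15013 = 25400)
k - (10515 + 24222)*(-12525 + 1903) = 25400 - (10515 + 24222)*(-12525 + 1903) = 25400 - 34737*(-10622) = 25400 - 1*(-368976414) = 25400 + 368976414 = 369001814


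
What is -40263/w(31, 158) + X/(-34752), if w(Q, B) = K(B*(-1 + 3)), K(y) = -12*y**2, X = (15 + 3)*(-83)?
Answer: 5537219/72295744 ≈ 0.076591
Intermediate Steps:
X = -1494 (X = 18*(-83) = -1494)
w(Q, B) = -48*B**2 (w(Q, B) = -12*B**2*(-1 + 3)**2 = -12*4*B**2 = -48*B**2)
-40263/w(31, 158) + X/(-34752) = -40263/((-48*158**2)) - 1494/(-34752) = -40263/((-48*24964)) - 1494*(-1/34752) = -40263/(-1198272) + 249/5792 = -40263*(-1/1198272) + 249/5792 = 13421/399424 + 249/5792 = 5537219/72295744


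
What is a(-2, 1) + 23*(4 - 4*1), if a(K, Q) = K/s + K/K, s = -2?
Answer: 2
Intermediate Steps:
a(K, Q) = 1 - K/2 (a(K, Q) = K/(-2) + K/K = K*(-½) + 1 = -K/2 + 1 = 1 - K/2)
a(-2, 1) + 23*(4 - 4*1) = (1 - ½*(-2)) + 23*(4 - 4*1) = (1 + 1) + 23*(4 - 4) = 2 + 23*0 = 2 + 0 = 2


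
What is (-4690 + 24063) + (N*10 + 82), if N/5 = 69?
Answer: 22905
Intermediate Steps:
N = 345 (N = 5*69 = 345)
(-4690 + 24063) + (N*10 + 82) = (-4690 + 24063) + (345*10 + 82) = 19373 + (3450 + 82) = 19373 + 3532 = 22905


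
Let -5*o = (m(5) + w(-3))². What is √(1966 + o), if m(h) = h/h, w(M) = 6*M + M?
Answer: √1886 ≈ 43.428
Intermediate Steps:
w(M) = 7*M
m(h) = 1
o = -80 (o = -(1 + 7*(-3))²/5 = -(1 - 21)²/5 = -⅕*(-20)² = -⅕*400 = -80)
√(1966 + o) = √(1966 - 80) = √1886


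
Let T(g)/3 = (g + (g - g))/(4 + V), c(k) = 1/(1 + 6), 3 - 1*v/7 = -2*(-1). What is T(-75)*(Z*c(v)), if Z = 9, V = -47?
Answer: 2025/301 ≈ 6.7276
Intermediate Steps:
v = 7 (v = 21 - (-14)*(-1) = 21 - 7*2 = 21 - 14 = 7)
c(k) = ⅐ (c(k) = 1/7 = ⅐)
T(g) = -3*g/43 (T(g) = 3*((g + (g - g))/(4 - 47)) = 3*((g + 0)/(-43)) = 3*(g*(-1/43)) = 3*(-g/43) = -3*g/43)
T(-75)*(Z*c(v)) = (-3/43*(-75))*(9*(⅐)) = (225/43)*(9/7) = 2025/301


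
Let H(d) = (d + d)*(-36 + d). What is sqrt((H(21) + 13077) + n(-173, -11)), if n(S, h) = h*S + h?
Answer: sqrt(14339) ≈ 119.75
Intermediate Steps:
H(d) = 2*d*(-36 + d) (H(d) = (2*d)*(-36 + d) = 2*d*(-36 + d))
n(S, h) = h + S*h (n(S, h) = S*h + h = h + S*h)
sqrt((H(21) + 13077) + n(-173, -11)) = sqrt((2*21*(-36 + 21) + 13077) - 11*(1 - 173)) = sqrt((2*21*(-15) + 13077) - 11*(-172)) = sqrt((-630 + 13077) + 1892) = sqrt(12447 + 1892) = sqrt(14339)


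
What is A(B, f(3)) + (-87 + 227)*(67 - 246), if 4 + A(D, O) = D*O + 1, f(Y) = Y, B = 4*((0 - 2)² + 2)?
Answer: -24991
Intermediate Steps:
B = 24 (B = 4*((-2)² + 2) = 4*(4 + 2) = 4*6 = 24)
A(D, O) = -3 + D*O (A(D, O) = -4 + (D*O + 1) = -4 + (1 + D*O) = -3 + D*O)
A(B, f(3)) + (-87 + 227)*(67 - 246) = (-3 + 24*3) + (-87 + 227)*(67 - 246) = (-3 + 72) + 140*(-179) = 69 - 25060 = -24991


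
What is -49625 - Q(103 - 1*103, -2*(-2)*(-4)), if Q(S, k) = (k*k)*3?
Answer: -50393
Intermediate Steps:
Q(S, k) = 3*k² (Q(S, k) = k²*3 = 3*k²)
-49625 - Q(103 - 1*103, -2*(-2)*(-4)) = -49625 - 3*(-2*(-2)*(-4))² = -49625 - 3*(4*(-4))² = -49625 - 3*(-16)² = -49625 - 3*256 = -49625 - 1*768 = -49625 - 768 = -50393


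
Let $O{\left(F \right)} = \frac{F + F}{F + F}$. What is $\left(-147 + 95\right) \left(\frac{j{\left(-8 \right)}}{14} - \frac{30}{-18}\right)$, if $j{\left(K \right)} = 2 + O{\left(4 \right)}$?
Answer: $- \frac{2054}{21} \approx -97.81$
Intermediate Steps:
$O{\left(F \right)} = 1$ ($O{\left(F \right)} = \frac{2 F}{2 F} = 2 F \frac{1}{2 F} = 1$)
$j{\left(K \right)} = 3$ ($j{\left(K \right)} = 2 + 1 = 3$)
$\left(-147 + 95\right) \left(\frac{j{\left(-8 \right)}}{14} - \frac{30}{-18}\right) = \left(-147 + 95\right) \left(\frac{3}{14} - \frac{30}{-18}\right) = - 52 \left(3 \cdot \frac{1}{14} - - \frac{5}{3}\right) = - 52 \left(\frac{3}{14} + \frac{5}{3}\right) = \left(-52\right) \frac{79}{42} = - \frac{2054}{21}$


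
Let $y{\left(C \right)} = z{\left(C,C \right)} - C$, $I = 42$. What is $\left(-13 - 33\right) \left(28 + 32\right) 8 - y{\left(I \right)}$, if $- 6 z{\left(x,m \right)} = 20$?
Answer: $- \frac{66104}{3} \approx -22035.0$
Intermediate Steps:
$z{\left(x,m \right)} = - \frac{10}{3}$ ($z{\left(x,m \right)} = \left(- \frac{1}{6}\right) 20 = - \frac{10}{3}$)
$y{\left(C \right)} = - \frac{10}{3} - C$
$\left(-13 - 33\right) \left(28 + 32\right) 8 - y{\left(I \right)} = \left(-13 - 33\right) \left(28 + 32\right) 8 - \left(- \frac{10}{3} - 42\right) = \left(-13 - 33\right) 60 \cdot 8 - \left(- \frac{10}{3} - 42\right) = \left(-46\right) 60 \cdot 8 - - \frac{136}{3} = \left(-2760\right) 8 + \frac{136}{3} = -22080 + \frac{136}{3} = - \frac{66104}{3}$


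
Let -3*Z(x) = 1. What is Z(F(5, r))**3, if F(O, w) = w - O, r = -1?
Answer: -1/27 ≈ -0.037037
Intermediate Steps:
Z(x) = -1/3 (Z(x) = -1/3*1 = -1/3)
Z(F(5, r))**3 = (-1/3)**3 = -1/27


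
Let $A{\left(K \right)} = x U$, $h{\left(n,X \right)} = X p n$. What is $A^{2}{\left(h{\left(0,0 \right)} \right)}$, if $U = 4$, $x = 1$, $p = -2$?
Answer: $16$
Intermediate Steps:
$h{\left(n,X \right)} = - 2 X n$ ($h{\left(n,X \right)} = X \left(-2\right) n = - 2 X n$)
$A{\left(K \right)} = 4$ ($A{\left(K \right)} = 1 \cdot 4 = 4$)
$A^{2}{\left(h{\left(0,0 \right)} \right)} = 4^{2} = 16$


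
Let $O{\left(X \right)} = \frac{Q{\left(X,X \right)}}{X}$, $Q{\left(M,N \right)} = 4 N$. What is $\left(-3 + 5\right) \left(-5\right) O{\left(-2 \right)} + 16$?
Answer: $-24$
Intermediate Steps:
$O{\left(X \right)} = 4$ ($O{\left(X \right)} = \frac{4 X}{X} = 4$)
$\left(-3 + 5\right) \left(-5\right) O{\left(-2 \right)} + 16 = \left(-3 + 5\right) \left(-5\right) 4 + 16 = 2 \left(-5\right) 4 + 16 = \left(-10\right) 4 + 16 = -40 + 16 = -24$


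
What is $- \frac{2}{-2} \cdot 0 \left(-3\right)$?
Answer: $0$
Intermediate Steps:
$- \frac{2}{-2} \cdot 0 \left(-3\right) = \left(-2\right) \left(- \frac{1}{2}\right) 0 \left(-3\right) = 1 \cdot 0 \left(-3\right) = 0 \left(-3\right) = 0$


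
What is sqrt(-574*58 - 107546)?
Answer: I*sqrt(140838) ≈ 375.28*I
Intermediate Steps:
sqrt(-574*58 - 107546) = sqrt(-33292 - 107546) = sqrt(-140838) = I*sqrt(140838)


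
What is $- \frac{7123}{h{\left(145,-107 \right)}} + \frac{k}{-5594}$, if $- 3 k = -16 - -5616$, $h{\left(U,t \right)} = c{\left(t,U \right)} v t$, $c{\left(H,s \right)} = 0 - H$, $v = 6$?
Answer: $\frac{28012477}{64045706} \approx 0.43738$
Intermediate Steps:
$c{\left(H,s \right)} = - H$
$h{\left(U,t \right)} = - 6 t^{2}$ ($h{\left(U,t \right)} = - t 6 t = - 6 t t = - 6 t^{2}$)
$k = - \frac{5600}{3}$ ($k = - \frac{-16 - -5616}{3} = - \frac{-16 + 5616}{3} = \left(- \frac{1}{3}\right) 5600 = - \frac{5600}{3} \approx -1866.7$)
$- \frac{7123}{h{\left(145,-107 \right)}} + \frac{k}{-5594} = - \frac{7123}{\left(-6\right) \left(-107\right)^{2}} - \frac{5600}{3 \left(-5594\right)} = - \frac{7123}{\left(-6\right) 11449} - - \frac{2800}{8391} = - \frac{7123}{-68694} + \frac{2800}{8391} = \left(-7123\right) \left(- \frac{1}{68694}\right) + \frac{2800}{8391} = \frac{7123}{68694} + \frac{2800}{8391} = \frac{28012477}{64045706}$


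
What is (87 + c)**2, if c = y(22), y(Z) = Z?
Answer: 11881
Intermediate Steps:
c = 22
(87 + c)**2 = (87 + 22)**2 = 109**2 = 11881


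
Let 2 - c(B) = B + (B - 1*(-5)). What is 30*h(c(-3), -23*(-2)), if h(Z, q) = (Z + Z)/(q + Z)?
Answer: 180/49 ≈ 3.6735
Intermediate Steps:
c(B) = -3 - 2*B (c(B) = 2 - (B + (B - 1*(-5))) = 2 - (B + (B + 5)) = 2 - (B + (5 + B)) = 2 - (5 + 2*B) = 2 + (-5 - 2*B) = -3 - 2*B)
h(Z, q) = 2*Z/(Z + q) (h(Z, q) = (2*Z)/(Z + q) = 2*Z/(Z + q))
30*h(c(-3), -23*(-2)) = 30*(2*(-3 - 2*(-3))/((-3 - 2*(-3)) - 23*(-2))) = 30*(2*(-3 + 6)/((-3 + 6) + 46)) = 30*(2*3/(3 + 46)) = 30*(2*3/49) = 30*(2*3*(1/49)) = 30*(6/49) = 180/49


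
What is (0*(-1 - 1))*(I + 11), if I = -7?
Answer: 0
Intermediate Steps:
(0*(-1 - 1))*(I + 11) = (0*(-1 - 1))*(-7 + 11) = (0*(-2))*4 = 0*4 = 0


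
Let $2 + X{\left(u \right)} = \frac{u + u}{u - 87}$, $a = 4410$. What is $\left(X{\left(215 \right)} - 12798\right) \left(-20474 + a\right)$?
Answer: $205565235$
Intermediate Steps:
$X{\left(u \right)} = -2 + \frac{2 u}{-87 + u}$ ($X{\left(u \right)} = -2 + \frac{u + u}{u - 87} = -2 + \frac{2 u}{-87 + u}$)
$\left(X{\left(215 \right)} - 12798\right) \left(-20474 + a\right) = \left(\frac{174}{-87 + 215} - 12798\right) \left(-20474 + 4410\right) = \left(\frac{174}{128} - 12798\right) \left(-16064\right) = \left(174 \cdot \frac{1}{128} - 12798\right) \left(-16064\right) = \left(\frac{87}{64} - 12798\right) \left(-16064\right) = \left(- \frac{818985}{64}\right) \left(-16064\right) = 205565235$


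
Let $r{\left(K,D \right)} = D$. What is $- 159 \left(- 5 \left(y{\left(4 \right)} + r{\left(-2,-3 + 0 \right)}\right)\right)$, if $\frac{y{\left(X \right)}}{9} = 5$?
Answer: $33390$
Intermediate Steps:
$y{\left(X \right)} = 45$ ($y{\left(X \right)} = 9 \cdot 5 = 45$)
$- 159 \left(- 5 \left(y{\left(4 \right)} + r{\left(-2,-3 + 0 \right)}\right)\right) = - 159 \left(- 5 \left(45 + \left(-3 + 0\right)\right)\right) = - 159 \left(- 5 \left(45 - 3\right)\right) = - 159 \left(\left(-5\right) 42\right) = \left(-159\right) \left(-210\right) = 33390$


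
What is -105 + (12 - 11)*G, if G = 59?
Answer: -46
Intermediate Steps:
-105 + (12 - 11)*G = -105 + (12 - 11)*59 = -105 + 1*59 = -105 + 59 = -46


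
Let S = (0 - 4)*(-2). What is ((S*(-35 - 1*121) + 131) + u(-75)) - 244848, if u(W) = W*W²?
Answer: -667840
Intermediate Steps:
S = 8 (S = -4*(-2) = 8)
u(W) = W³
((S*(-35 - 1*121) + 131) + u(-75)) - 244848 = ((8*(-35 - 1*121) + 131) + (-75)³) - 244848 = ((8*(-35 - 121) + 131) - 421875) - 244848 = ((8*(-156) + 131) - 421875) - 244848 = ((-1248 + 131) - 421875) - 244848 = (-1117 - 421875) - 244848 = -422992 - 244848 = -667840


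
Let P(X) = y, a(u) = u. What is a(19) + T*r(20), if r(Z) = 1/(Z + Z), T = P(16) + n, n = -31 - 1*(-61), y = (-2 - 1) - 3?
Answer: 98/5 ≈ 19.600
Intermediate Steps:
y = -6 (y = -3 - 3 = -6)
P(X) = -6
n = 30 (n = -31 + 61 = 30)
T = 24 (T = -6 + 30 = 24)
r(Z) = 1/(2*Z)
a(19) + T*r(20) = 19 + 24*((½)/20) = 19 + 24*((½)*(1/20)) = 19 + 24*(1/40) = 19 + ⅗ = 98/5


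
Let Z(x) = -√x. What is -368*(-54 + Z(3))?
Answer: 19872 + 368*√3 ≈ 20509.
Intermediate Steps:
-368*(-54 + Z(3)) = -368*(-54 - √3) = 19872 + 368*√3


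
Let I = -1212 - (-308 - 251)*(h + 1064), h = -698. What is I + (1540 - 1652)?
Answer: 203270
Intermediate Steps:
I = 203382 (I = -1212 - (-308 - 251)*(-698 + 1064) = -1212 - (-559)*366 = -1212 - 1*(-204594) = -1212 + 204594 = 203382)
I + (1540 - 1652) = 203382 + (1540 - 1652) = 203382 - 112 = 203270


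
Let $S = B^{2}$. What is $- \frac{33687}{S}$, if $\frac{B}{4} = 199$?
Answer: $- \frac{33687}{633616} \approx -0.053166$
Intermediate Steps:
$B = 796$ ($B = 4 \cdot 199 = 796$)
$S = 633616$ ($S = 796^{2} = 633616$)
$- \frac{33687}{S} = - \frac{33687}{633616}$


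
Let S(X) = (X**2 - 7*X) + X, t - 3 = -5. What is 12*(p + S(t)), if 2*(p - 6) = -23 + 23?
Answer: 264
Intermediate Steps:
t = -2 (t = 3 - 5 = -2)
S(X) = X**2 - 6*X
p = 6 (p = 6 + (-23 + 23)/2 = 6 + (1/2)*0 = 6 + 0 = 6)
12*(p + S(t)) = 12*(6 - 2*(-6 - 2)) = 12*(6 - 2*(-8)) = 12*(6 + 16) = 12*22 = 264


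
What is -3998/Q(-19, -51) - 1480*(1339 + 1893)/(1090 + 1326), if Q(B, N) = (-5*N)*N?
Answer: -3887371102/1963755 ≈ -1979.6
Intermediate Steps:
Q(B, N) = -5*N**2
-3998/Q(-19, -51) - 1480*(1339 + 1893)/(1090 + 1326) = -3998/((-5*(-51)**2)) - 1480*(1339 + 1893)/(1090 + 1326) = -3998/((-5*2601)) - 1480/(2416/3232) = -3998/(-13005) - 1480/(2416*(1/3232)) = -3998*(-1/13005) - 1480/151/202 = 3998/13005 - 1480*202/151 = 3998/13005 - 298960/151 = -3887371102/1963755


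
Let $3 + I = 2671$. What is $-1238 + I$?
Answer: $1430$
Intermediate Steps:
$I = 2668$ ($I = -3 + 2671 = 2668$)
$-1238 + I = -1238 + 2668 = 1430$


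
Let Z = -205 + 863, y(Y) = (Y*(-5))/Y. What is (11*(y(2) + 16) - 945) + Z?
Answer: -166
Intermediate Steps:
y(Y) = -5 (y(Y) = (-5*Y)/Y = -5)
Z = 658
(11*(y(2) + 16) - 945) + Z = (11*(-5 + 16) - 945) + 658 = (11*11 - 945) + 658 = (121 - 945) + 658 = -824 + 658 = -166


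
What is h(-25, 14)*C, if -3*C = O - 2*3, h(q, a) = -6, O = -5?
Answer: -22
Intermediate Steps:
C = 11/3 (C = -(-5 - 2*3)/3 = -(-5 - 6)/3 = -⅓*(-11) = 11/3 ≈ 3.6667)
h(-25, 14)*C = -6*11/3 = -22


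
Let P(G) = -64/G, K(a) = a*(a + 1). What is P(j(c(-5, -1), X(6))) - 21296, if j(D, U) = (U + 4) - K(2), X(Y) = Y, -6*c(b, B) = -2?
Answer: -21312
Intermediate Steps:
c(b, B) = ⅓ (c(b, B) = -⅙*(-2) = ⅓)
K(a) = a*(1 + a)
j(D, U) = -2 + U (j(D, U) = (U + 4) - 2*(1 + 2) = (4 + U) - 2*3 = (4 + U) - 1*6 = (4 + U) - 6 = -2 + U)
P(j(c(-5, -1), X(6))) - 21296 = -64/(-2 + 6) - 21296 = -64/4 - 21296 = -64*¼ - 21296 = -16 - 21296 = -21312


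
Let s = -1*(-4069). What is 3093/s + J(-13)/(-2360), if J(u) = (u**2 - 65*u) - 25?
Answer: 3275239/9602840 ≈ 0.34107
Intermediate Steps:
J(u) = -25 + u**2 - 65*u
s = 4069
3093/s + J(-13)/(-2360) = 3093/4069 + (-25 + (-13)**2 - 65*(-13))/(-2360) = 3093*(1/4069) + (-25 + 169 + 845)*(-1/2360) = 3093/4069 + 989*(-1/2360) = 3093/4069 - 989/2360 = 3275239/9602840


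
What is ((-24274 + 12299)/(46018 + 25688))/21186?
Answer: -11975/1519163316 ≈ -7.8826e-6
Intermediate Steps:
((-24274 + 12299)/(46018 + 25688))/21186 = -11975/71706*(1/21186) = -11975*1/71706*(1/21186) = -11975/71706*1/21186 = -11975/1519163316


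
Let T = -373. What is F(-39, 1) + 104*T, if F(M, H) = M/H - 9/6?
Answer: -77665/2 ≈ -38833.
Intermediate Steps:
F(M, H) = -3/2 + M/H (F(M, H) = M/H - 9*⅙ = M/H - 3/2 = -3/2 + M/H)
F(-39, 1) + 104*T = (-3/2 - 39/1) + 104*(-373) = (-3/2 - 39*1) - 38792 = (-3/2 - 39) - 38792 = -81/2 - 38792 = -77665/2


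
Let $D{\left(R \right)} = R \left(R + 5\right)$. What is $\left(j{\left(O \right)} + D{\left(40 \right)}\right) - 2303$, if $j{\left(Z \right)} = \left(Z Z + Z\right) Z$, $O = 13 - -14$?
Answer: $19909$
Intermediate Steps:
$D{\left(R \right)} = R \left(5 + R\right)$
$O = 27$ ($O = 13 + 14 = 27$)
$j{\left(Z \right)} = Z \left(Z + Z^{2}\right)$ ($j{\left(Z \right)} = \left(Z^{2} + Z\right) Z = \left(Z + Z^{2}\right) Z = Z \left(Z + Z^{2}\right)$)
$\left(j{\left(O \right)} + D{\left(40 \right)}\right) - 2303 = \left(27^{2} \left(1 + 27\right) + 40 \left(5 + 40\right)\right) - 2303 = \left(729 \cdot 28 + 40 \cdot 45\right) - 2303 = \left(20412 + 1800\right) - 2303 = 22212 - 2303 = 19909$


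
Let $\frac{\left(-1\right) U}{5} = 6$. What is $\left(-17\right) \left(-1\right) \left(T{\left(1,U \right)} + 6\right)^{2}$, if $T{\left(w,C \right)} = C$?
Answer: $9792$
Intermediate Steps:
$U = -30$ ($U = \left(-5\right) 6 = -30$)
$\left(-17\right) \left(-1\right) \left(T{\left(1,U \right)} + 6\right)^{2} = \left(-17\right) \left(-1\right) \left(-30 + 6\right)^{2} = 17 \left(-24\right)^{2} = 17 \cdot 576 = 9792$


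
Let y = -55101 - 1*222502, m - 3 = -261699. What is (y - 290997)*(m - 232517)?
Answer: 281009511800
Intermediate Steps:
m = -261696 (m = 3 - 261699 = -261696)
y = -277603 (y = -55101 - 222502 = -277603)
(y - 290997)*(m - 232517) = (-277603 - 290997)*(-261696 - 232517) = -568600*(-494213) = 281009511800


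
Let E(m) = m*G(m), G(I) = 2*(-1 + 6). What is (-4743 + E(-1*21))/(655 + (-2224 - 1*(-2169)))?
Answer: -1651/200 ≈ -8.2550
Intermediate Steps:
G(I) = 10 (G(I) = 2*5 = 10)
E(m) = 10*m (E(m) = m*10 = 10*m)
(-4743 + E(-1*21))/(655 + (-2224 - 1*(-2169))) = (-4743 + 10*(-1*21))/(655 + (-2224 - 1*(-2169))) = (-4743 + 10*(-21))/(655 + (-2224 + 2169)) = (-4743 - 210)/(655 - 55) = -4953/600 = -4953*1/600 = -1651/200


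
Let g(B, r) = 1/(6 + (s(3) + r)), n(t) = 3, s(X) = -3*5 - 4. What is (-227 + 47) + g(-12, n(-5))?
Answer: -1801/10 ≈ -180.10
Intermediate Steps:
s(X) = -19 (s(X) = -15 - 4 = -19)
g(B, r) = 1/(-13 + r) (g(B, r) = 1/(6 + (-19 + r)) = 1/(-13 + r))
(-227 + 47) + g(-12, n(-5)) = (-227 + 47) + 1/(-13 + 3) = -180 + 1/(-10) = -180 - ⅒ = -1801/10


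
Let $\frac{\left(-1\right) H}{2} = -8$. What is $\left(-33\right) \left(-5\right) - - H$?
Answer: $181$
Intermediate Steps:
$H = 16$ ($H = \left(-2\right) \left(-8\right) = 16$)
$\left(-33\right) \left(-5\right) - - H = \left(-33\right) \left(-5\right) - \left(-1\right) 16 = 165 - -16 = 165 + 16 = 181$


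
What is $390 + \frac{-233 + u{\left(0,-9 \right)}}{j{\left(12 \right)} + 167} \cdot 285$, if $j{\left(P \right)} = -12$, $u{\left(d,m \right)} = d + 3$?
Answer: $- \frac{1020}{31} \approx -32.903$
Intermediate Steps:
$u{\left(d,m \right)} = 3 + d$
$390 + \frac{-233 + u{\left(0,-9 \right)}}{j{\left(12 \right)} + 167} \cdot 285 = 390 + \frac{-233 + \left(3 + 0\right)}{-12 + 167} \cdot 285 = 390 + \frac{-233 + 3}{155} \cdot 285 = 390 + \left(-230\right) \frac{1}{155} \cdot 285 = 390 - \frac{13110}{31} = - \frac{1020}{31}$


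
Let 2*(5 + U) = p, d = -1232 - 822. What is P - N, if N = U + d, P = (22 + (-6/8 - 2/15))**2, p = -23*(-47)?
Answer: 7071889/3600 ≈ 1964.4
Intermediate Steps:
d = -2054
p = 1081
U = 1071/2 (U = -5 + (1/2)*1081 = -5 + 1081/2 = 1071/2 ≈ 535.50)
P = 1605289/3600 (P = (22 + (-6*1/8 - 2*1/15))**2 = (22 + (-3/4 - 2/15))**2 = (22 - 53/60)**2 = (1267/60)**2 = 1605289/3600 ≈ 445.91)
N = -3037/2 (N = 1071/2 - 2054 = -3037/2 ≈ -1518.5)
P - N = 1605289/3600 - 1*(-3037/2) = 1605289/3600 + 3037/2 = 7071889/3600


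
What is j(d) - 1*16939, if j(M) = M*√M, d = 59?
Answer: -16939 + 59*√59 ≈ -16486.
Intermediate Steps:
j(M) = M^(3/2)
j(d) - 1*16939 = 59^(3/2) - 1*16939 = 59*√59 - 16939 = -16939 + 59*√59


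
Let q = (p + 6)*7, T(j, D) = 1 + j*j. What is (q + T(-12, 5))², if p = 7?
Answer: 55696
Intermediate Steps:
T(j, D) = 1 + j²
q = 91 (q = (7 + 6)*7 = 13*7 = 91)
(q + T(-12, 5))² = (91 + (1 + (-12)²))² = (91 + (1 + 144))² = (91 + 145)² = 236² = 55696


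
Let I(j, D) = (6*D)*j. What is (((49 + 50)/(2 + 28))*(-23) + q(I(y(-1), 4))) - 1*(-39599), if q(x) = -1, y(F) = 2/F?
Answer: 395221/10 ≈ 39522.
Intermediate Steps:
I(j, D) = 6*D*j
(((49 + 50)/(2 + 28))*(-23) + q(I(y(-1), 4))) - 1*(-39599) = (((49 + 50)/(2 + 28))*(-23) - 1) - 1*(-39599) = ((99/30)*(-23) - 1) + 39599 = ((99*(1/30))*(-23) - 1) + 39599 = ((33/10)*(-23) - 1) + 39599 = (-759/10 - 1) + 39599 = -769/10 + 39599 = 395221/10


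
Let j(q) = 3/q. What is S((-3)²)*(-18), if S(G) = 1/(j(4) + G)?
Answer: -24/13 ≈ -1.8462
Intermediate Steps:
S(G) = 1/(¾ + G) (S(G) = 1/(3/4 + G) = 1/(3*(¼) + G) = 1/(¾ + G))
S((-3)²)*(-18) = (4/(3 + 4*(-3)²))*(-18) = (4/(3 + 4*9))*(-18) = (4/(3 + 36))*(-18) = (4/39)*(-18) = -24/13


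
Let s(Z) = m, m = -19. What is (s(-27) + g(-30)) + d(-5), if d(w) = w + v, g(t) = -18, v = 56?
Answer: 14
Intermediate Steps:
d(w) = 56 + w (d(w) = w + 56 = 56 + w)
s(Z) = -19
(s(-27) + g(-30)) + d(-5) = (-19 - 18) + (56 - 5) = -37 + 51 = 14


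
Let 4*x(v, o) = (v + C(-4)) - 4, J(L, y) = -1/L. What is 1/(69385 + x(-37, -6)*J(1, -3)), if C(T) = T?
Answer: 4/277585 ≈ 1.4410e-5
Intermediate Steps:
x(v, o) = -2 + v/4 (x(v, o) = ((v - 4) - 4)/4 = ((-4 + v) - 4)/4 = (-8 + v)/4 = -2 + v/4)
1/(69385 + x(-37, -6)*J(1, -3)) = 1/(69385 + (-2 + (1/4)*(-37))*(-1/1)) = 1/(69385 + (-2 - 37/4)*(-1*1)) = 1/(69385 - 45/4*(-1)) = 1/(69385 + 45/4) = 1/(277585/4) = 4/277585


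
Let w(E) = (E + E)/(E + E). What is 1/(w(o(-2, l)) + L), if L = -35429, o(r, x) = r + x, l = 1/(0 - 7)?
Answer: -1/35428 ≈ -2.8226e-5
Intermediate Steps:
l = -⅐ (l = 1/(-7) = -⅐ ≈ -0.14286)
w(E) = 1 (w(E) = (2*E)/((2*E)) = (2*E)*(1/(2*E)) = 1)
1/(w(o(-2, l)) + L) = 1/(1 - 35429) = 1/(-35428) = -1/35428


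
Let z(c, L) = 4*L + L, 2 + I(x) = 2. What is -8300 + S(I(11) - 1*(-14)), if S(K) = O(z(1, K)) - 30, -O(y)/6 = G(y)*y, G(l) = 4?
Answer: -10010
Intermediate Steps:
I(x) = 0 (I(x) = -2 + 2 = 0)
z(c, L) = 5*L
O(y) = -24*y
S(K) = -30 - 120*K (S(K) = -120*K - 30 = -30 - 120*K)
-8300 + S(I(11) - 1*(-14)) = -8300 + (-30 - 120*(0 - 1*(-14))) = -8300 + (-30 - 120*(0 + 14)) = -8300 + (-30 - 120*14) = -8300 + (-30 - 1680) = -8300 - 1710 = -10010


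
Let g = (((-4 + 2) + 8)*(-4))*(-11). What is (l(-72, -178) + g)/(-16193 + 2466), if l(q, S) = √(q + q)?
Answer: -264/13727 - 12*I/13727 ≈ -0.019232 - 0.00087419*I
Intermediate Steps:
l(q, S) = √2*√q (l(q, S) = √(2*q) = √2*√q)
g = 264 (g = ((-2 + 8)*(-4))*(-11) = (6*(-4))*(-11) = -24*(-11) = 264)
(l(-72, -178) + g)/(-16193 + 2466) = (√2*√(-72) + 264)/(-16193 + 2466) = (√2*(6*I*√2) + 264)/(-13727) = (12*I + 264)*(-1/13727) = (264 + 12*I)*(-1/13727) = -264/13727 - 12*I/13727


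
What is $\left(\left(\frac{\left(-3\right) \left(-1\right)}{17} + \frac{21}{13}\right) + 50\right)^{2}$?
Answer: $\frac{131010916}{48841} \approx 2682.4$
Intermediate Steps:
$\left(\left(\frac{\left(-3\right) \left(-1\right)}{17} + \frac{21}{13}\right) + 50\right)^{2} = \left(\left(3 \cdot \frac{1}{17} + 21 \cdot \frac{1}{13}\right) + 50\right)^{2} = \left(\left(\frac{3}{17} + \frac{21}{13}\right) + 50\right)^{2} = \left(\frac{396}{221} + 50\right)^{2} = \left(\frac{11446}{221}\right)^{2} = \frac{131010916}{48841}$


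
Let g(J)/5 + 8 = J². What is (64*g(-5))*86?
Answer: 467840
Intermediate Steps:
g(J) = -40 + 5*J²
(64*g(-5))*86 = (64*(-40 + 5*(-5)²))*86 = (64*(-40 + 5*25))*86 = (64*(-40 + 125))*86 = (64*85)*86 = 5440*86 = 467840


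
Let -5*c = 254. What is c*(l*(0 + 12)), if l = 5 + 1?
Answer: -18288/5 ≈ -3657.6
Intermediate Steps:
c = -254/5 (c = -⅕*254 = -254/5 ≈ -50.800)
l = 6
c*(l*(0 + 12)) = -1524*(0 + 12)/5 = -1524*12/5 = -254/5*72 = -18288/5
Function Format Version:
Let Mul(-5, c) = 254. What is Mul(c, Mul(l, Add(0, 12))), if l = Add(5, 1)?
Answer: Rational(-18288, 5) ≈ -3657.6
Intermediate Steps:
c = Rational(-254, 5) (c = Mul(Rational(-1, 5), 254) = Rational(-254, 5) ≈ -50.800)
l = 6
Mul(c, Mul(l, Add(0, 12))) = Mul(Rational(-254, 5), Mul(6, Add(0, 12))) = Mul(Rational(-254, 5), Mul(6, 12)) = Mul(Rational(-254, 5), 72) = Rational(-18288, 5)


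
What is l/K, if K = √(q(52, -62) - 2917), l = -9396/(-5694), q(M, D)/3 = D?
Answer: -54*I*√3103/101543 ≈ -0.029623*I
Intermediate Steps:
q(M, D) = 3*D
l = 1566/949 (l = -9396*(-1/5694) = 1566/949 ≈ 1.6502)
K = I*√3103 (K = √(3*(-62) - 2917) = √(-186 - 2917) = √(-3103) = I*√3103 ≈ 55.705*I)
l/K = 1566/(949*((I*√3103))) = 1566*(-I*√3103/3103)/949 = -54*I*√3103/101543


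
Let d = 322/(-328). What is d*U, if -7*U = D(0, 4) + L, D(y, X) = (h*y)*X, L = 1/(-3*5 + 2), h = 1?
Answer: -23/2132 ≈ -0.010788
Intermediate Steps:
L = -1/13 (L = 1/(-15 + 2) = 1/(-13) = -1/13 ≈ -0.076923)
D(y, X) = X*y (D(y, X) = (1*y)*X = y*X = X*y)
U = 1/91 (U = -(4*0 - 1/13)/7 = -(0 - 1/13)/7 = -⅐*(-1/13) = 1/91 ≈ 0.010989)
d = -161/164 (d = 322*(-1/328) = -161/164 ≈ -0.98171)
d*U = -161/164*1/91 = -23/2132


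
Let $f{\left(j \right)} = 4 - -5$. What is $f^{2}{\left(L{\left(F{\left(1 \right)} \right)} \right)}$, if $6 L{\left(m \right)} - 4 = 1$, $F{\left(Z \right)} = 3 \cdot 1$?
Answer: $81$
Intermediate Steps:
$F{\left(Z \right)} = 3$
$L{\left(m \right)} = \frac{5}{6}$ ($L{\left(m \right)} = \frac{2}{3} + \frac{1}{6} \cdot 1 = \frac{2}{3} + \frac{1}{6} = \frac{5}{6}$)
$f{\left(j \right)} = 9$ ($f{\left(j \right)} = 4 + 5 = 9$)
$f^{2}{\left(L{\left(F{\left(1 \right)} \right)} \right)} = 9^{2} = 81$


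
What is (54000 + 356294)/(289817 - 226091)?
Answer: 205147/31863 ≈ 6.4384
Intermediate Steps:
(54000 + 356294)/(289817 - 226091) = 410294/63726 = 410294*(1/63726) = 205147/31863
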